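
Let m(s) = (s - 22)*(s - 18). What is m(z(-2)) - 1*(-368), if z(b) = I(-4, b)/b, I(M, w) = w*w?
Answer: 848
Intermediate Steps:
I(M, w) = w²
z(b) = b (z(b) = b²/b = b)
m(s) = (-22 + s)*(-18 + s)
m(z(-2)) - 1*(-368) = (396 + (-2)² - 40*(-2)) - 1*(-368) = (396 + 4 + 80) + 368 = 480 + 368 = 848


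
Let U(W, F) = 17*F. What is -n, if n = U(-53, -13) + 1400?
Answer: -1179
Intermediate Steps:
n = 1179 (n = 17*(-13) + 1400 = -221 + 1400 = 1179)
-n = -1*1179 = -1179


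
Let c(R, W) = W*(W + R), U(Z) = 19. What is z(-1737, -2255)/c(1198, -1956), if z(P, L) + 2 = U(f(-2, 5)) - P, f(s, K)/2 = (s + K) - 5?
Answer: 877/741324 ≈ 0.0011830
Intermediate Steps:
f(s, K) = -10 + 2*K + 2*s (f(s, K) = 2*((s + K) - 5) = 2*((K + s) - 5) = 2*(-5 + K + s) = -10 + 2*K + 2*s)
z(P, L) = 17 - P (z(P, L) = -2 + (19 - P) = 17 - P)
c(R, W) = W*(R + W)
z(-1737, -2255)/c(1198, -1956) = (17 - 1*(-1737))/((-1956*(1198 - 1956))) = (17 + 1737)/((-1956*(-758))) = 1754/1482648 = 1754*(1/1482648) = 877/741324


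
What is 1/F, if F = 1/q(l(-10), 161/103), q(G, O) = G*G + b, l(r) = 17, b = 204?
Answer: 493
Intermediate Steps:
q(G, O) = 204 + G² (q(G, O) = G*G + 204 = G² + 204 = 204 + G²)
F = 1/493 (F = 1/(204 + 17²) = 1/(204 + 289) = 1/493 ≈ 0.0020284)
1/F = 1/(1/493) = 493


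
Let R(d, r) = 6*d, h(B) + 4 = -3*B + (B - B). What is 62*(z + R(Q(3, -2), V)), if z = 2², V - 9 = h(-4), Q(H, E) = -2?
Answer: -496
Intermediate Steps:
h(B) = -4 - 3*B (h(B) = -4 + (-3*B + (B - B)) = -4 + (-3*B + 0) = -4 - 3*B)
V = 17 (V = 9 + (-4 - 3*(-4)) = 9 + (-4 + 12) = 9 + 8 = 17)
z = 4
62*(z + R(Q(3, -2), V)) = 62*(4 + 6*(-2)) = 62*(4 - 12) = 62*(-8) = -496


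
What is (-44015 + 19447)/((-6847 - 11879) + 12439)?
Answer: 24568/6287 ≈ 3.9077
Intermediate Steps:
(-44015 + 19447)/((-6847 - 11879) + 12439) = -24568/(-18726 + 12439) = -24568/(-6287) = -24568*(-1/6287) = 24568/6287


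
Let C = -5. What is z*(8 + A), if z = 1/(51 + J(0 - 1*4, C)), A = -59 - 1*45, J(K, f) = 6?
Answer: -32/19 ≈ -1.6842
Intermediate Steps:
A = -104 (A = -59 - 45 = -104)
z = 1/57 (z = 1/(51 + 6) = 1/57 ≈ 0.017544)
z*(8 + A) = (8 - 104)/57 = (1/57)*(-96) = -32/19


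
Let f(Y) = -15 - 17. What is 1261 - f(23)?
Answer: 1293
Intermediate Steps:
f(Y) = -32
1261 - f(23) = 1261 - 1*(-32) = 1261 + 32 = 1293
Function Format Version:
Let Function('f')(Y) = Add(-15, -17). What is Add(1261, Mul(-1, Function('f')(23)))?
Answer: 1293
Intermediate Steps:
Function('f')(Y) = -32
Add(1261, Mul(-1, Function('f')(23))) = Add(1261, Mul(-1, -32)) = Add(1261, 32) = 1293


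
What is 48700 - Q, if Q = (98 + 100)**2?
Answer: 9496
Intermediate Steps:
Q = 39204 (Q = 198**2 = 39204)
48700 - Q = 48700 - 1*39204 = 48700 - 39204 = 9496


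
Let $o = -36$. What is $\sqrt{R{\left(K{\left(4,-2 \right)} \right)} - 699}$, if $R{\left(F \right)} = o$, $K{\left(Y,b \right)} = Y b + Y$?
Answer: $7 i \sqrt{15} \approx 27.111 i$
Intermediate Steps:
$K{\left(Y,b \right)} = Y + Y b$
$R{\left(F \right)} = -36$
$\sqrt{R{\left(K{\left(4,-2 \right)} \right)} - 699} = \sqrt{-36 - 699} = \sqrt{-735} = 7 i \sqrt{15}$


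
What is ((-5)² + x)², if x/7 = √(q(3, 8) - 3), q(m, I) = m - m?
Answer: 478 + 350*I*√3 ≈ 478.0 + 606.22*I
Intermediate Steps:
q(m, I) = 0
x = 7*I*√3 (x = 7*√(0 - 3) = 7*√(-3) = 7*(I*√3) = 7*I*√3 ≈ 12.124*I)
((-5)² + x)² = ((-5)² + 7*I*√3)² = (25 + 7*I*√3)²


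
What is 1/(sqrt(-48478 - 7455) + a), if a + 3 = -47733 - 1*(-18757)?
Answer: -28979/839838374 - I*sqrt(55933)/839838374 ≈ -3.4505e-5 - 2.816e-7*I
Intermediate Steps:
a = -28979 (a = -3 + (-47733 - 1*(-18757)) = -3 + (-47733 + 18757) = -3 - 28976 = -28979)
1/(sqrt(-48478 - 7455) + a) = 1/(sqrt(-48478 - 7455) - 28979) = 1/(sqrt(-55933) - 28979) = 1/(I*sqrt(55933) - 28979) = 1/(-28979 + I*sqrt(55933))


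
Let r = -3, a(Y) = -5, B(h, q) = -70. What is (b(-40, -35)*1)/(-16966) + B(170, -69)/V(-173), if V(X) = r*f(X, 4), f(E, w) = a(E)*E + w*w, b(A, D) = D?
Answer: 1280125/44841138 ≈ 0.028548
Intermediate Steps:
f(E, w) = w² - 5*E (f(E, w) = -5*E + w*w = -5*E + w² = w² - 5*E)
V(X) = -48 + 15*X (V(X) = -3*(4² - 5*X) = -3*(16 - 5*X) = -48 + 15*X)
(b(-40, -35)*1)/(-16966) + B(170, -69)/V(-173) = -35*1/(-16966) - 70/(-48 + 15*(-173)) = -35*(-1/16966) - 70/(-48 - 2595) = 35/16966 - 70/(-2643) = 35/16966 - 70*(-1/2643) = 35/16966 + 70/2643 = 1280125/44841138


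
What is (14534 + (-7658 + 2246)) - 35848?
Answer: -26726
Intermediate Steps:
(14534 + (-7658 + 2246)) - 35848 = (14534 - 5412) - 35848 = 9122 - 35848 = -26726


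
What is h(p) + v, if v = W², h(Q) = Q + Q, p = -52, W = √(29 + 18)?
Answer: -57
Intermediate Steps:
W = √47 ≈ 6.8557
h(Q) = 2*Q
v = 47 (v = (√47)² = 47)
h(p) + v = 2*(-52) + 47 = -104 + 47 = -57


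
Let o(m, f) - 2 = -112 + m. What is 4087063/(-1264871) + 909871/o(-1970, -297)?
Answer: -1159370532681/2630931680 ≈ -440.67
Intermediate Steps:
o(m, f) = -110 + m (o(m, f) = 2 + (-112 + m) = -110 + m)
4087063/(-1264871) + 909871/o(-1970, -297) = 4087063/(-1264871) + 909871/(-110 - 1970) = 4087063*(-1/1264871) + 909871/(-2080) = -4087063/1264871 + 909871*(-1/2080) = -4087063/1264871 - 909871/2080 = -1159370532681/2630931680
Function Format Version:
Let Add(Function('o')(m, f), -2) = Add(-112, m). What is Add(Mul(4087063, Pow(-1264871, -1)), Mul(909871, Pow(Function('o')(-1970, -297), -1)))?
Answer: Rational(-1159370532681, 2630931680) ≈ -440.67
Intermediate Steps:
Function('o')(m, f) = Add(-110, m) (Function('o')(m, f) = Add(2, Add(-112, m)) = Add(-110, m))
Add(Mul(4087063, Pow(-1264871, -1)), Mul(909871, Pow(Function('o')(-1970, -297), -1))) = Add(Mul(4087063, Pow(-1264871, -1)), Mul(909871, Pow(Add(-110, -1970), -1))) = Add(Mul(4087063, Rational(-1, 1264871)), Mul(909871, Pow(-2080, -1))) = Add(Rational(-4087063, 1264871), Mul(909871, Rational(-1, 2080))) = Add(Rational(-4087063, 1264871), Rational(-909871, 2080)) = Rational(-1159370532681, 2630931680)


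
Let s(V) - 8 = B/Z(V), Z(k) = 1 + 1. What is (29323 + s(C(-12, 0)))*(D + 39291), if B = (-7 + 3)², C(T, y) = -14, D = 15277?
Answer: 1600970552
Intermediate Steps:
Z(k) = 2
B = 16 (B = (-4)² = 16)
s(V) = 16 (s(V) = 8 + 16/2 = 8 + 16*(½) = 8 + 8 = 16)
(29323 + s(C(-12, 0)))*(D + 39291) = (29323 + 16)*(15277 + 39291) = 29339*54568 = 1600970552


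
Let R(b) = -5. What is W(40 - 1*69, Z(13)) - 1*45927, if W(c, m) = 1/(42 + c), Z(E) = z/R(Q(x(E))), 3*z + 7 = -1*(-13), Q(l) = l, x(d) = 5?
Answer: -597050/13 ≈ -45927.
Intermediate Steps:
z = 2 (z = -7/3 + (-1*(-13))/3 = -7/3 + (⅓)*13 = -7/3 + 13/3 = 2)
Z(E) = -⅖ (Z(E) = 2/(-5) = 2*(-⅕) = -⅖)
W(40 - 1*69, Z(13)) - 1*45927 = 1/(42 + (40 - 1*69)) - 1*45927 = 1/(42 + (40 - 69)) - 45927 = 1/(42 - 29) - 45927 = 1/13 - 45927 = -597050/13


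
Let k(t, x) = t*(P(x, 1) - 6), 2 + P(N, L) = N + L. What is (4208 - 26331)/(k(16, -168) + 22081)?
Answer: -22123/19281 ≈ -1.1474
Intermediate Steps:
P(N, L) = -2 + L + N (P(N, L) = -2 + (N + L) = -2 + (L + N) = -2 + L + N)
k(t, x) = t*(-7 + x) (k(t, x) = t*((-2 + 1 + x) - 6) = t*((-1 + x) - 6) = t*(-7 + x))
(4208 - 26331)/(k(16, -168) + 22081) = (4208 - 26331)/(16*(-7 - 168) + 22081) = -22123/(16*(-175) + 22081) = -22123/(-2800 + 22081) = -22123/19281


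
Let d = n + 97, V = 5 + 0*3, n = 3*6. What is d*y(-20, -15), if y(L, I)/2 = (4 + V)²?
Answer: 18630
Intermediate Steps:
n = 18
V = 5 (V = 5 + 0 = 5)
y(L, I) = 162 (y(L, I) = 2*(4 + 5)² = 2*9² = 2*81 = 162)
d = 115 (d = 18 + 97 = 115)
d*y(-20, -15) = 115*162 = 18630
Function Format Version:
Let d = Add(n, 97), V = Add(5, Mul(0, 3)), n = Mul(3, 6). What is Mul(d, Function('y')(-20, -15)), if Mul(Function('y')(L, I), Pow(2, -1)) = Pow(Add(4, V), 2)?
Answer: 18630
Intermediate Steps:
n = 18
V = 5 (V = Add(5, 0) = 5)
Function('y')(L, I) = 162 (Function('y')(L, I) = Mul(2, Pow(Add(4, 5), 2)) = Mul(2, Pow(9, 2)) = Mul(2, 81) = 162)
d = 115 (d = Add(18, 97) = 115)
Mul(d, Function('y')(-20, -15)) = Mul(115, 162) = 18630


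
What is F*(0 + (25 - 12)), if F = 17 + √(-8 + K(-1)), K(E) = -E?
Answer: 221 + 13*I*√7 ≈ 221.0 + 34.395*I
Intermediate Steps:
F = 17 + I*√7 (F = 17 + √(-8 - 1*(-1)) = 17 + √(-8 + 1) = 17 + √(-7) = 17 + I*√7 ≈ 17.0 + 2.6458*I)
F*(0 + (25 - 12)) = (17 + I*√7)*(0 + (25 - 12)) = (17 + I*√7)*(0 + 13) = (17 + I*√7)*13 = 221 + 13*I*√7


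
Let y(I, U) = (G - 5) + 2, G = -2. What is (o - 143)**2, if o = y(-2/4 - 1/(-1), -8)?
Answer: 21904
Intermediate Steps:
y(I, U) = -5 (y(I, U) = (-2 - 5) + 2 = -7 + 2 = -5)
o = -5
(o - 143)**2 = (-5 - 143)**2 = (-148)**2 = 21904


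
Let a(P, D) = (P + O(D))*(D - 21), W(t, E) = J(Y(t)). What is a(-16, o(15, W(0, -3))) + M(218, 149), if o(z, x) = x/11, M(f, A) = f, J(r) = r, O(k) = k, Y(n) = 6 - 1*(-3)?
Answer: 63452/121 ≈ 524.40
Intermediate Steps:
Y(n) = 9 (Y(n) = 6 + 3 = 9)
W(t, E) = 9
o(z, x) = x/11 (o(z, x) = x*(1/11) = x/11)
a(P, D) = (-21 + D)*(D + P) (a(P, D) = (P + D)*(D - 21) = (D + P)*(-21 + D) = (-21 + D)*(D + P))
a(-16, o(15, W(0, -3))) + M(218, 149) = (((1/11)*9)² - 21*9/11 - 21*(-16) + ((1/11)*9)*(-16)) + 218 = ((9/11)² - 21*9/11 + 336 + (9/11)*(-16)) + 218 = (81/121 - 189/11 + 336 - 144/11) + 218 = 37074/121 + 218 = 63452/121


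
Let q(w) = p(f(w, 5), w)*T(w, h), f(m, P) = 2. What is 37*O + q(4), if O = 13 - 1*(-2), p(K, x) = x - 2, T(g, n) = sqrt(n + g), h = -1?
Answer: 555 + 2*sqrt(3) ≈ 558.46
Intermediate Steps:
T(g, n) = sqrt(g + n)
p(K, x) = -2 + x
q(w) = sqrt(-1 + w)*(-2 + w) (q(w) = (-2 + w)*sqrt(w - 1) = (-2 + w)*sqrt(-1 + w) = sqrt(-1 + w)*(-2 + w))
O = 15 (O = 13 + 2 = 15)
37*O + q(4) = 37*15 + sqrt(-1 + 4)*(-2 + 4) = 555 + sqrt(3)*2 = 555 + 2*sqrt(3)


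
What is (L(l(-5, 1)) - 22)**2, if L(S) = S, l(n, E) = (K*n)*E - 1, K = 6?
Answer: 2809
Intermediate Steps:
l(n, E) = -1 + 6*E*n (l(n, E) = (6*n)*E - 1 = 6*E*n - 1 = -1 + 6*E*n)
(L(l(-5, 1)) - 22)**2 = ((-1 + 6*1*(-5)) - 22)**2 = ((-1 - 30) - 22)**2 = (-31 - 22)**2 = (-53)**2 = 2809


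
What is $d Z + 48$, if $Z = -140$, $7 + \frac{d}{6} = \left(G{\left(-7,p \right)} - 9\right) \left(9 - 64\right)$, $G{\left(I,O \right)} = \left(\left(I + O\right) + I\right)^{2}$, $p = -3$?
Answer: $12941928$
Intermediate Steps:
$G{\left(I,O \right)} = \left(O + 2 I\right)^{2}$
$d = -92442$ ($d = -42 + 6 \left(\left(-3 + 2 \left(-7\right)\right)^{2} - 9\right) \left(9 - 64\right) = -42 + 6 \left(\left(-3 - 14\right)^{2} - 9\right) \left(-55\right) = -42 + 6 \left(\left(-17\right)^{2} - 9\right) \left(-55\right) = -42 + 6 \left(289 - 9\right) \left(-55\right) = -42 + 6 \cdot 280 \left(-55\right) = -42 + 6 \left(-15400\right) = -42 - 92400 = -92442$)
$d Z + 48 = \left(-92442\right) \left(-140\right) + 48 = 12941880 + 48 = 12941928$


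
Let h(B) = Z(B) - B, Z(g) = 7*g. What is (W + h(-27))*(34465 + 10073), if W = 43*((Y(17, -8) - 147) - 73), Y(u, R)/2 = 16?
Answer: -367260348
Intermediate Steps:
Y(u, R) = 32 (Y(u, R) = 2*16 = 32)
h(B) = 6*B (h(B) = 7*B - B = 6*B)
W = -8084 (W = 43*((32 - 147) - 73) = 43*(-115 - 73) = 43*(-188) = -8084)
(W + h(-27))*(34465 + 10073) = (-8084 + 6*(-27))*(34465 + 10073) = (-8084 - 162)*44538 = -8246*44538 = -367260348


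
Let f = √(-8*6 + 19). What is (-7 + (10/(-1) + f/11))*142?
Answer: -2414 + 142*I*√29/11 ≈ -2414.0 + 69.518*I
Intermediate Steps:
f = I*√29 (f = √(-48 + 19) = √(-29) = I*√29 ≈ 5.3852*I)
(-7 + (10/(-1) + f/11))*142 = (-7 + (10/(-1) + (I*√29)/11))*142 = (-7 + (10*(-1) + (I*√29)*(1/11)))*142 = (-7 + (-10 + I*√29/11))*142 = (-17 + I*√29/11)*142 = -2414 + 142*I*√29/11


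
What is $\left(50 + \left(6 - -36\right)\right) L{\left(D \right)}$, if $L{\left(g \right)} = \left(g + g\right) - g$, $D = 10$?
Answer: $920$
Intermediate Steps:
$L{\left(g \right)} = g$ ($L{\left(g \right)} = 2 g - g = g$)
$\left(50 + \left(6 - -36\right)\right) L{\left(D \right)} = \left(50 + \left(6 - -36\right)\right) 10 = \left(50 + \left(6 + 36\right)\right) 10 = \left(50 + 42\right) 10 = 92 \cdot 10 = 920$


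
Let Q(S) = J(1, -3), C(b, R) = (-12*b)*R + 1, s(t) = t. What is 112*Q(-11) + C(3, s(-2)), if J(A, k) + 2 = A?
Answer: -39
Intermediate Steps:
C(b, R) = 1 - 12*R*b (C(b, R) = -12*R*b + 1 = 1 - 12*R*b)
J(A, k) = -2 + A
Q(S) = -1 (Q(S) = -2 + 1 = -1)
112*Q(-11) + C(3, s(-2)) = 112*(-1) + (1 - 12*(-2)*3) = -112 + (1 + 72) = -112 + 73 = -39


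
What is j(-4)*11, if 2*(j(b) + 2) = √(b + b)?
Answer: -22 + 11*I*√2 ≈ -22.0 + 15.556*I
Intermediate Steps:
j(b) = -2 + √2*√b/2 (j(b) = -2 + √(b + b)/2 = -2 + √(2*b)/2 = -2 + (√2*√b)/2 = -2 + √2*√b/2)
j(-4)*11 = (-2 + √2*√(-4)/2)*11 = (-2 + √2*(2*I)/2)*11 = (-2 + I*√2)*11 = -22 + 11*I*√2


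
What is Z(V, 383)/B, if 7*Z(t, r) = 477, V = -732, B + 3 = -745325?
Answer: -477/5217296 ≈ -9.1427e-5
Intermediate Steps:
B = -745328 (B = -3 - 745325 = -745328)
Z(t, r) = 477/7 (Z(t, r) = (⅐)*477 = 477/7)
Z(V, 383)/B = (477/7)/(-745328) = (477/7)*(-1/745328) = -477/5217296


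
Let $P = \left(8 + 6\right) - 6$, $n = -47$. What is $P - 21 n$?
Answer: $995$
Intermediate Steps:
$P = 8$ ($P = 14 - 6 = 8$)
$P - 21 n = 8 - -987 = 8 + 987 = 995$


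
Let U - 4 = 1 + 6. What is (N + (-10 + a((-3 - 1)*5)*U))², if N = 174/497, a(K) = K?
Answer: 13027026496/247009 ≈ 52739.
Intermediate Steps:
U = 11 (U = 4 + (1 + 6) = 4 + 7 = 11)
N = 174/497 (N = 174*(1/497) = 174/497 ≈ 0.35010)
(N + (-10 + a((-3 - 1)*5)*U))² = (174/497 + (-10 + ((-3 - 1)*5)*11))² = (174/497 + (-10 - 4*5*11))² = (174/497 + (-10 - 20*11))² = (174/497 + (-10 - 220))² = (174/497 - 230)² = (-114136/497)² = 13027026496/247009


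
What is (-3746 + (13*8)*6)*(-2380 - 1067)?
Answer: 10761534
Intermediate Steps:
(-3746 + (13*8)*6)*(-2380 - 1067) = (-3746 + 104*6)*(-3447) = (-3746 + 624)*(-3447) = -3122*(-3447) = 10761534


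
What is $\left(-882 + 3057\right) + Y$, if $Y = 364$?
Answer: $2539$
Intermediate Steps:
$\left(-882 + 3057\right) + Y = \left(-882 + 3057\right) + 364 = 2175 + 364 = 2539$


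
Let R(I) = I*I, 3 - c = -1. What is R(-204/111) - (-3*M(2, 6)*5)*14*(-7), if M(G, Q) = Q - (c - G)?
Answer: -8045096/1369 ≈ -5876.6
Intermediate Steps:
c = 4 (c = 3 - 1*(-1) = 3 + 1 = 4)
R(I) = I²
M(G, Q) = -4 + G + Q (M(G, Q) = Q - (4 - G) = Q + (-4 + G) = -4 + G + Q)
R(-204/111) - (-3*M(2, 6)*5)*14*(-7) = (-204/111)² - (-3*(-4 + 2 + 6)*5)*14*(-7) = (-204*1/111)² - (-3*4*5)*14*(-7) = (-68/37)² - -12*5*14*(-7) = 4624/1369 - (-60*14)*(-7) = 4624/1369 - (-840)*(-7) = 4624/1369 - 1*5880 = 4624/1369 - 5880 = -8045096/1369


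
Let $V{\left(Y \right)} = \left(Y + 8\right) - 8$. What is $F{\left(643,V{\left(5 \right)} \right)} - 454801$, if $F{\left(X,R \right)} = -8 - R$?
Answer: $-454814$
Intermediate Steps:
$V{\left(Y \right)} = Y$ ($V{\left(Y \right)} = \left(8 + Y\right) - 8 = Y$)
$F{\left(643,V{\left(5 \right)} \right)} - 454801 = \left(-8 - 5\right) - 454801 = -13 - 454801 = -454814$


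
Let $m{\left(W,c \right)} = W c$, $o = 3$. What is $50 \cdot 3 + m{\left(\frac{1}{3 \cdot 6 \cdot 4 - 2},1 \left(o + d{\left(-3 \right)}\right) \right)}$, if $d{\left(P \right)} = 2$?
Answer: $\frac{2101}{14} \approx 150.07$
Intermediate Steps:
$50 \cdot 3 + m{\left(\frac{1}{3 \cdot 6 \cdot 4 - 2},1 \left(o + d{\left(-3 \right)}\right) \right)} = 50 \cdot 3 + \frac{1 \left(3 + 2\right)}{3 \cdot 6 \cdot 4 - 2} = 150 + \frac{1 \cdot 5}{18 \cdot 4 - 2} = 150 + \frac{1}{72 - 2} \cdot 5 = 150 + \frac{1}{70} \cdot 5 = 150 + \frac{1}{14} = \frac{2101}{14}$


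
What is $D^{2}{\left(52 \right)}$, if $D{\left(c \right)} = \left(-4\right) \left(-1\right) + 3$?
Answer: $49$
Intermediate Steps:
$D{\left(c \right)} = 7$ ($D{\left(c \right)} = 4 + 3 = 7$)
$D^{2}{\left(52 \right)} = 7^{2} = 49$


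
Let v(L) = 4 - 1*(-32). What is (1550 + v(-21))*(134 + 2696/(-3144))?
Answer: 82987450/393 ≈ 2.1116e+5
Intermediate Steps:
v(L) = 36 (v(L) = 4 + 32 = 36)
(1550 + v(-21))*(134 + 2696/(-3144)) = (1550 + 36)*(134 + 2696/(-3144)) = 1586*(134 + 2696*(-1/3144)) = 1586*(134 - 337/393) = 1586*(52325/393) = 82987450/393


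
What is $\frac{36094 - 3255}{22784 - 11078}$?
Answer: $\frac{32839}{11706} \approx 2.8053$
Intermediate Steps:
$\frac{36094 - 3255}{22784 - 11078} = \frac{32839}{11706}$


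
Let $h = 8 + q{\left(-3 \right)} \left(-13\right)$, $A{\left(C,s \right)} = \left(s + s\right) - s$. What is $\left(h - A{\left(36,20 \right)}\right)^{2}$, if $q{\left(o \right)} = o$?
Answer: $729$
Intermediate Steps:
$A{\left(C,s \right)} = s$ ($A{\left(C,s \right)} = 2 s - s = s$)
$h = 47$ ($h = 8 - -39 = 8 + 39 = 47$)
$\left(h - A{\left(36,20 \right)}\right)^{2} = \left(47 - 20\right)^{2} = 27^{2} = 729$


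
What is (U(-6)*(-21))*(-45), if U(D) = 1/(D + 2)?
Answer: -945/4 ≈ -236.25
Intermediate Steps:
U(D) = 1/(2 + D)
(U(-6)*(-21))*(-45) = (-21/(2 - 6))*(-45) = (-21/(-4))*(-45) = -1/4*(-21)*(-45) = (21/4)*(-45) = -945/4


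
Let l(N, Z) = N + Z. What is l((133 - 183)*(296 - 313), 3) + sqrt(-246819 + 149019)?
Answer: 853 + 10*I*sqrt(978) ≈ 853.0 + 312.73*I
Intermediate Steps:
l((133 - 183)*(296 - 313), 3) + sqrt(-246819 + 149019) = ((133 - 183)*(296 - 313) + 3) + sqrt(-246819 + 149019) = (-50*(-17) + 3) + sqrt(-97800) = (850 + 3) + 10*I*sqrt(978) = 853 + 10*I*sqrt(978)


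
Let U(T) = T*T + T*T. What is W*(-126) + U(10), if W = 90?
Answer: -11140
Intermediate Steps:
U(T) = 2*T² (U(T) = T² + T² = 2*T²)
W*(-126) + U(10) = 90*(-126) + 2*10² = -11340 + 2*100 = -11340 + 200 = -11140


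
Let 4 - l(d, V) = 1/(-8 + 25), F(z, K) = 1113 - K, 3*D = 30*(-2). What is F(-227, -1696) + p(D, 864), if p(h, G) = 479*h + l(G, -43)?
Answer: -115040/17 ≈ -6767.1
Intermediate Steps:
D = -20 (D = (30*(-2))/3 = (⅓)*(-60) = -20)
l(d, V) = 67/17 (l(d, V) = 4 - 1/(-8 + 25) = 4 - 1/17 = 67/17)
p(h, G) = 67/17 + 479*h (p(h, G) = 479*h + 67/17 = 67/17 + 479*h)
F(-227, -1696) + p(D, 864) = (1113 - 1*(-1696)) + (67/17 + 479*(-20)) = (1113 + 1696) + (67/17 - 9580) = 2809 - 162793/17 = -115040/17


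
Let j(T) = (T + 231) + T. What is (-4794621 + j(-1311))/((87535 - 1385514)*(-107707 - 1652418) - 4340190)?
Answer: -4797012/2284600947185 ≈ -2.0997e-6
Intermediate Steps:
j(T) = 231 + 2*T (j(T) = (231 + T) + T = 231 + 2*T)
(-4794621 + j(-1311))/((87535 - 1385514)*(-107707 - 1652418) - 4340190) = (-4794621 + (231 + 2*(-1311)))/((87535 - 1385514)*(-107707 - 1652418) - 4340190) = (-4794621 + (231 - 2622))/(-1297979*(-1760125) - 4340190) = (-4794621 - 2391)/(2284605287375 - 4340190) = -4797012/2284600947185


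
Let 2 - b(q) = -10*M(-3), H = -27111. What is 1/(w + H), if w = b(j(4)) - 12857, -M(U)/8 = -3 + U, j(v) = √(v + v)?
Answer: -1/39486 ≈ -2.5325e-5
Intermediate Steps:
j(v) = √2*√v (j(v) = √(2*v) = √2*√v)
M(U) = 24 - 8*U (M(U) = -8*(-3 + U) = 24 - 8*U)
b(q) = 482 (b(q) = 2 - (-10)*(24 - 8*(-3)) = 2 - (-10)*(24 + 24) = 2 - (-10)*48 = 2 - 1*(-480) = 2 + 480 = 482)
w = -12375 (w = 482 - 12857 = -12375)
1/(w + H) = 1/(-12375 - 27111) = 1/(-39486) = -1/39486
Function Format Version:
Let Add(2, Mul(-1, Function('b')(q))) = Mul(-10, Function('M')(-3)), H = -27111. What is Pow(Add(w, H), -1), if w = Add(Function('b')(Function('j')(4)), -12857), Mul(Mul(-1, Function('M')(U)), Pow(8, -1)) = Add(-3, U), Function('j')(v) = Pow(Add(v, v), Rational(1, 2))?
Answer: Rational(-1, 39486) ≈ -2.5325e-5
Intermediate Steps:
Function('j')(v) = Mul(Pow(2, Rational(1, 2)), Pow(v, Rational(1, 2))) (Function('j')(v) = Pow(Mul(2, v), Rational(1, 2)) = Mul(Pow(2, Rational(1, 2)), Pow(v, Rational(1, 2))))
Function('M')(U) = Add(24, Mul(-8, U)) (Function('M')(U) = Mul(-8, Add(-3, U)) = Add(24, Mul(-8, U)))
Function('b')(q) = 482 (Function('b')(q) = Add(2, Mul(-1, Mul(-10, Add(24, Mul(-8, -3))))) = Add(2, Mul(-1, Mul(-10, Add(24, 24)))) = Add(2, Mul(-1, Mul(-10, 48))) = Add(2, Mul(-1, -480)) = Add(2, 480) = 482)
w = -12375 (w = Add(482, -12857) = -12375)
Pow(Add(w, H), -1) = Pow(Add(-12375, -27111), -1) = Pow(-39486, -1) = Rational(-1, 39486)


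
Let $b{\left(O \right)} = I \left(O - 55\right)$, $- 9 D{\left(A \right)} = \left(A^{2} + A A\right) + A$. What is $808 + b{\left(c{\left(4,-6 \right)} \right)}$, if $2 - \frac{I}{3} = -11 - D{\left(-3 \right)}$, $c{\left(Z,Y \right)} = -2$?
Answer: $-1130$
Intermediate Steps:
$D{\left(A \right)} = - \frac{2 A^{2}}{9} - \frac{A}{9}$ ($D{\left(A \right)} = - \frac{\left(A^{2} + A A\right) + A}{9} = - \frac{\left(A^{2} + A^{2}\right) + A}{9} = - \frac{2 A^{2} + A}{9} = - \frac{A + 2 A^{2}}{9} = - \frac{2 A^{2}}{9} - \frac{A}{9}$)
$I = 34$ ($I = 6 - 3 \left(-11 - \left(- \frac{1}{9}\right) \left(-3\right) \left(1 + 2 \left(-3\right)\right)\right) = 6 - 3 \left(-11 - \left(- \frac{1}{9}\right) \left(-3\right) \left(1 - 6\right)\right) = 6 - 3 \left(-11 - \left(- \frac{1}{9}\right) \left(-3\right) \left(-5\right)\right) = 6 - 3 \left(-11 - - \frac{5}{3}\right) = 6 - 3 \left(-11 + \frac{5}{3}\right) = 6 - -28 = 6 + 28 = 34$)
$b{\left(O \right)} = -1870 + 34 O$ ($b{\left(O \right)} = 34 \left(O - 55\right) = 34 \left(-55 + O\right) = -1870 + 34 O$)
$808 + b{\left(c{\left(4,-6 \right)} \right)} = 808 + \left(-1870 + 34 \left(-2\right)\right) = 808 - 1938 = -1130$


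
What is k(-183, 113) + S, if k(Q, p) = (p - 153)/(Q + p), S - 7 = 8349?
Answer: 58496/7 ≈ 8356.6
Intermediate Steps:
S = 8356 (S = 7 + 8349 = 8356)
k(Q, p) = (-153 + p)/(Q + p)
k(-183, 113) + S = (-153 + 113)/(-183 + 113) + 8356 = -40/(-70) + 8356 = -1/70*(-40) + 8356 = 4/7 + 8356 = 58496/7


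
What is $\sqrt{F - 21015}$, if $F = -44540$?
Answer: $i \sqrt{65555} \approx 256.04 i$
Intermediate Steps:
$\sqrt{F - 21015} = \sqrt{-44540 - 21015} = \sqrt{-65555} = i \sqrt{65555}$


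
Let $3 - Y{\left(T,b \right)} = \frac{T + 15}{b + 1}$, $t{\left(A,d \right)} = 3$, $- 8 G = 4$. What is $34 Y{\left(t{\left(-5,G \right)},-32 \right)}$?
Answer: $\frac{3774}{31} \approx 121.74$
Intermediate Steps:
$G = - \frac{1}{2}$ ($G = \left(- \frac{1}{8}\right) 4 = - \frac{1}{2} \approx -0.5$)
$Y{\left(T,b \right)} = 3 - \frac{15 + T}{1 + b}$ ($Y{\left(T,b \right)} = 3 - \frac{T + 15}{b + 1} = 3 - \frac{15 + T}{1 + b}$)
$34 Y{\left(t{\left(-5,G \right)},-32 \right)} = 34 \frac{-12 - 3 + 3 \left(-32\right)}{1 - 32} = 34 \frac{-12 - 3 - 96}{-31} = 34 \left(\left(- \frac{1}{31}\right) \left(-111\right)\right) = 34 \cdot \frac{111}{31} = \frac{3774}{31}$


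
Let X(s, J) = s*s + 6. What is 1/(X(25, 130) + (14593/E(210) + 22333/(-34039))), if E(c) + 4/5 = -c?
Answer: 35877106/20131259269 ≈ 0.0017822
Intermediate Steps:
X(s, J) = 6 + s² (X(s, J) = s² + 6 = 6 + s²)
E(c) = -⅘ - c
1/(X(25, 130) + (14593/E(210) + 22333/(-34039))) = 1/((6 + 25²) + (14593/(-⅘ - 1*210) + 22333/(-34039))) = 1/((6 + 625) + (14593/(-⅘ - 210) + 22333*(-1/34039))) = 1/(631 + (14593/(-1054/5) - 22333/34039)) = 1/(631 + (14593*(-5/1054) - 22333/34039)) = 1/(631 + (-72965/1054 - 22333/34039)) = 1/(631 - 2507194617/35877106) = 1/(20131259269/35877106) = 35877106/20131259269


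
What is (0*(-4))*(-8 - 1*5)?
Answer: 0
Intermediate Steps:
(0*(-4))*(-8 - 1*5) = 0*(-8 - 5) = 0*(-13) = 0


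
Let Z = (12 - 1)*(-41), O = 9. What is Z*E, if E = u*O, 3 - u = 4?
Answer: 4059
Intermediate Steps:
u = -1 (u = 3 - 1*4 = 3 - 4 = -1)
E = -9 (E = -1*9 = -9)
Z = -451 (Z = 11*(-41) = -451)
Z*E = -451*(-9) = 4059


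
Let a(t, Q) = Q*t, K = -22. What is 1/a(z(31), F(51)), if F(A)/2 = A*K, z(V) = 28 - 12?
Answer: -1/35904 ≈ -2.7852e-5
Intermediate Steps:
z(V) = 16
F(A) = -44*A (F(A) = 2*(A*(-22)) = 2*(-22*A) = -44*A)
1/a(z(31), F(51)) = 1/(-44*51*16) = 1/(-2244*16) = 1/(-35904) = -1/35904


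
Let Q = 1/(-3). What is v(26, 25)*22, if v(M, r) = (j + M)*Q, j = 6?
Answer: -704/3 ≈ -234.67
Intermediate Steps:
Q = -1/3 ≈ -0.33333
v(M, r) = -2 - M/3 (v(M, r) = (6 + M)*(-1/3) = -2 - M/3)
v(26, 25)*22 = (-2 - 1/3*26)*22 = (-2 - 26/3)*22 = -32/3*22 = -704/3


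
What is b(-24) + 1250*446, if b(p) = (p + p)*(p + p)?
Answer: 559804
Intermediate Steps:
b(p) = 4*p² (b(p) = (2*p)*(2*p) = 4*p²)
b(-24) + 1250*446 = 4*(-24)² + 1250*446 = 4*576 + 557500 = 2304 + 557500 = 559804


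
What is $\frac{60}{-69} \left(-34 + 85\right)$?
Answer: $- \frac{1020}{23} \approx -44.348$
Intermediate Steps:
$\frac{60}{-69} \left(-34 + 85\right) = 60 \left(- \frac{1}{69}\right) 51 = \left(- \frac{20}{23}\right) 51 = - \frac{1020}{23}$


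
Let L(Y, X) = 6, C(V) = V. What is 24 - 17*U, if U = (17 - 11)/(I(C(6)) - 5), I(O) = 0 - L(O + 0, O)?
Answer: 366/11 ≈ 33.273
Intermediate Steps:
I(O) = -6 (I(O) = 0 - 1*6 = 0 - 6 = -6)
U = -6/11 (U = (17 - 11)/(-6 - 5) = 6/(-11) = 6*(-1/11) = -6/11 ≈ -0.54545)
24 - 17*U = 24 - 17*(-6/11) = 24 + 102/11 = 366/11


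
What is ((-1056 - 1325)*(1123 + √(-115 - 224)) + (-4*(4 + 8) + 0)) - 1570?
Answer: -2675481 - 2381*I*√339 ≈ -2.6755e+6 - 43839.0*I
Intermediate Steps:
((-1056 - 1325)*(1123 + √(-115 - 224)) + (-4*(4 + 8) + 0)) - 1570 = (-2381*(1123 + √(-339)) + (-4*12 + 0)) - 1570 = (-2381*(1123 + I*√339) + (-48 + 0)) - 1570 = ((-2673863 - 2381*I*√339) - 48) - 1570 = (-2673911 - 2381*I*√339) - 1570 = -2675481 - 2381*I*√339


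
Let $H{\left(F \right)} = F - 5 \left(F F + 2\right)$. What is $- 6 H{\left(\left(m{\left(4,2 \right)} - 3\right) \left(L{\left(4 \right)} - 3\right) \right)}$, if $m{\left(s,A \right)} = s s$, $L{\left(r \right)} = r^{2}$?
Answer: $855876$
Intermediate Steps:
$m{\left(s,A \right)} = s^{2}$
$H{\left(F \right)} = -10 + F - 5 F^{2}$ ($H{\left(F \right)} = F - 5 \left(F^{2} + 2\right) = F - 5 \left(2 + F^{2}\right) = F - \left(10 + 5 F^{2}\right) = -10 + F - 5 F^{2}$)
$- 6 H{\left(\left(m{\left(4,2 \right)} - 3\right) \left(L{\left(4 \right)} - 3\right) \right)} = - 6 \left(-10 + \left(4^{2} - 3\right) \left(4^{2} - 3\right) - 5 \left(\left(4^{2} - 3\right) \left(4^{2} - 3\right)\right)^{2}\right) = - 6 \left(-10 + \left(16 - 3\right) \left(16 - 3\right) - 5 \left(\left(16 - 3\right) \left(16 - 3\right)\right)^{2}\right) = - 6 \left(-10 + 13 \cdot 13 - 5 \left(13 \cdot 13\right)^{2}\right) = - 6 \left(-10 + 169 - 5 \cdot 169^{2}\right) = - 6 \left(-10 + 169 - 142805\right) = \left(-6\right) \left(-142646\right) = 855876$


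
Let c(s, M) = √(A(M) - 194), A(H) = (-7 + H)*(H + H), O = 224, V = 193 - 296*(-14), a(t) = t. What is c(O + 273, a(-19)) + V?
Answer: 4337 + √794 ≈ 4365.2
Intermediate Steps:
V = 4337 (V = 193 + 4144 = 4337)
A(H) = 2*H*(-7 + H) (A(H) = (-7 + H)*(2*H) = 2*H*(-7 + H))
c(s, M) = √(-194 + 2*M*(-7 + M)) (c(s, M) = √(2*M*(-7 + M) - 194) = √(-194 + 2*M*(-7 + M)))
c(O + 273, a(-19)) + V = √2*√(-97 - 19*(-7 - 19)) + 4337 = √2*√(-97 - 19*(-26)) + 4337 = √2*√(-97 + 494) + 4337 = √2*√397 + 4337 = √794 + 4337 = 4337 + √794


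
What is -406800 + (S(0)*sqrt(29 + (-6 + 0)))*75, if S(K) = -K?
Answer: -406800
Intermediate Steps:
-406800 + (S(0)*sqrt(29 + (-6 + 0)))*75 = -406800 + ((-1*0)*sqrt(29 + (-6 + 0)))*75 = -406800 + (0*sqrt(29 - 6))*75 = -406800 + (0*sqrt(23))*75 = -406800 + 0*75 = -406800 + 0 = -406800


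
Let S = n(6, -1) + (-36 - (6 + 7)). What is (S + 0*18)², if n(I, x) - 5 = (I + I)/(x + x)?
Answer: 2500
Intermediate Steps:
n(I, x) = 5 + I/x (n(I, x) = 5 + (I + I)/(x + x) = 5 + (2*I)/((2*x)) = 5 + (2*I)*(1/(2*x)) = 5 + I/x)
S = -50 (S = (5 + 6/(-1)) + (-36 - (6 + 7)) = (5 + 6*(-1)) + (-36 - 1*13) = (5 - 6) + (-36 - 13) = -1 - 49 = -50)
(S + 0*18)² = (-50 + 0*18)² = (-50 + 0)² = (-50)² = 2500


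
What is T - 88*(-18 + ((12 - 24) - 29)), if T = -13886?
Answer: -8694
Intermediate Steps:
T - 88*(-18 + ((12 - 24) - 29)) = -13886 - 88*(-18 + ((12 - 24) - 29)) = -13886 - 88*(-18 + (-12 - 29)) = -13886 - 88*(-18 - 41) = -13886 - 88*(-59) = -13886 - 1*(-5192) = -13886 + 5192 = -8694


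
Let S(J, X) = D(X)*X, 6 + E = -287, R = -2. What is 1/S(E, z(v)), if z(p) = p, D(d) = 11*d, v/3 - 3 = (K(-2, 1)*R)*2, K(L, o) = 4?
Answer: 1/16731 ≈ 5.9769e-5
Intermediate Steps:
v = -39 (v = 9 + 3*((4*(-2))*2) = 9 + 3*(-8*2) = 9 + 3*(-16) = 9 - 48 = -39)
E = -293 (E = -6 - 287 = -293)
S(J, X) = 11*X² (S(J, X) = (11*X)*X = 11*X²)
1/S(E, z(v)) = 1/(11*(-39)²) = 1/(11*1521) = 1/16731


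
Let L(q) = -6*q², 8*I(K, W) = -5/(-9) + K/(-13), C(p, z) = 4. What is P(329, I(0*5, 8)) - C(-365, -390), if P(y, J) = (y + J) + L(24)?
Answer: -225427/72 ≈ -3130.9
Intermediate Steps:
I(K, W) = 5/72 - K/104 (I(K, W) = (-5/(-9) + K/(-13))/8 = (-5*(-⅑) + K*(-1/13))/8 = (5/9 - K/13)/8 = 5/72 - K/104)
P(y, J) = -3456 + J + y (P(y, J) = (y + J) - 6*24² = (J + y) - 6*576 = (J + y) - 3456 = -3456 + J + y)
P(329, I(0*5, 8)) - C(-365, -390) = (-3456 + (5/72 - 0*5) + 329) - 1*4 = (-3456 + (5/72 - 1/104*0) + 329) - 4 = (-3456 + (5/72 + 0) + 329) - 4 = (-3456 + 5/72 + 329) - 4 = -225139/72 - 4 = -225427/72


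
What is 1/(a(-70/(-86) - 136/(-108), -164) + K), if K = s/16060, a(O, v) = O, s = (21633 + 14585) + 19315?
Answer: 18645660/103130233 ≈ 0.18080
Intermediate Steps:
s = 55533 (s = 36218 + 19315 = 55533)
K = 55533/16060 ≈ 3.4578
1/(a(-70/(-86) - 136/(-108), -164) + K) = 1/((-70/(-86) - 136/(-108)) + 55533/16060) = 1/((-70*(-1/86) - 136*(-1/108)) + 55533/16060) = 1/((35/43 + 34/27) + 55533/16060) = 1/(2407/1161 + 55533/16060) = 1/(103130233/18645660) = 18645660/103130233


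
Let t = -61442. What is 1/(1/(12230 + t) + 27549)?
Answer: 49212/1355741387 ≈ 3.6299e-5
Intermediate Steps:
1/(1/(12230 + t) + 27549) = 1/(1/(12230 - 61442) + 27549) = 1/(1/(-49212) + 27549) = 1/(-1/49212 + 27549) = 1/(1355741387/49212) = 49212/1355741387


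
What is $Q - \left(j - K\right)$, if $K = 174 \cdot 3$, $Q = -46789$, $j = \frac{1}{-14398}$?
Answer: $- \frac{666152265}{14398} \approx -46267.0$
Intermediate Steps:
$j = - \frac{1}{14398} \approx -6.9454 \cdot 10^{-5}$
$K = 522$
$Q - \left(j - K\right) = -46789 - \left(- \frac{1}{14398} - 522\right) = -46789 - - \frac{7515757}{14398} = -46789 + \frac{7515757}{14398} = - \frac{666152265}{14398}$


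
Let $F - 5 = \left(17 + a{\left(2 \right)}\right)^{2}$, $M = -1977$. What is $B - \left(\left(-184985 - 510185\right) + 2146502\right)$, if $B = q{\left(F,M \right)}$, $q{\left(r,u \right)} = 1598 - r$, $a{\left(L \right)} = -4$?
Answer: $-1449908$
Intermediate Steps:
$F = 174$ ($F = 5 + \left(17 - 4\right)^{2} = 5 + 13^{2} = 5 + 169 = 174$)
$B = 1424$ ($B = 1598 - 174 = 1424$)
$B - \left(\left(-184985 - 510185\right) + 2146502\right) = 1424 - \left(\left(-184985 - 510185\right) + 2146502\right) = 1424 - \left(-695170 + 2146502\right) = 1424 - 1451332 = -1449908$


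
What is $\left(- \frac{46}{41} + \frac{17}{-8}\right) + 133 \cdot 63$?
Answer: $\frac{2747247}{328} \approx 8375.8$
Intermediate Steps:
$\left(- \frac{46}{41} + \frac{17}{-8}\right) + 133 \cdot 63 = \left(\left(-46\right) \frac{1}{41} + 17 \left(- \frac{1}{8}\right)\right) + 8379 = \left(- \frac{46}{41} - \frac{17}{8}\right) + 8379 = - \frac{1065}{328} + 8379 = \frac{2747247}{328}$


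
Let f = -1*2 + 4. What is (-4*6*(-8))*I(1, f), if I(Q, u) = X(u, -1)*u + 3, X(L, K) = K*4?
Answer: -960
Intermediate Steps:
f = 2 (f = -2 + 4 = 2)
X(L, K) = 4*K
I(Q, u) = 3 - 4*u (I(Q, u) = (4*(-1))*u + 3 = -4*u + 3 = 3 - 4*u)
(-4*6*(-8))*I(1, f) = (-4*6*(-8))*(3 - 4*2) = (-24*(-8))*(3 - 8) = 192*(-5) = -960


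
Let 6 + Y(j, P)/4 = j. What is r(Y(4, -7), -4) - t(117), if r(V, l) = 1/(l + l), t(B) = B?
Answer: -937/8 ≈ -117.13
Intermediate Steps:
Y(j, P) = -24 + 4*j
r(V, l) = 1/(2*l)
r(Y(4, -7), -4) - t(117) = (1/2)/(-4) - 1*117 = (1/2)*(-1/4) - 117 = -1/8 - 117 = -937/8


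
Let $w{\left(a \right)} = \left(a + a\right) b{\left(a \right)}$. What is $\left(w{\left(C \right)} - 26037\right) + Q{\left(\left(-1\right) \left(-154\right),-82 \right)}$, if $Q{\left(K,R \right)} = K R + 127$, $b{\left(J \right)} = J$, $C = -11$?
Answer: $-38296$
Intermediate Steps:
$Q{\left(K,R \right)} = 127 + K R$
$w{\left(a \right)} = 2 a^{2}$ ($w{\left(a \right)} = \left(a + a\right) a = 2 a a = 2 a^{2}$)
$\left(w{\left(C \right)} - 26037\right) + Q{\left(\left(-1\right) \left(-154\right),-82 \right)} = \left(2 \left(-11\right)^{2} - 26037\right) + \left(127 + \left(-1\right) \left(-154\right) \left(-82\right)\right) = \left(2 \cdot 121 - 26037\right) + \left(127 + 154 \left(-82\right)\right) = \left(242 - 26037\right) + \left(127 - 12628\right) = -25795 - 12501 = -38296$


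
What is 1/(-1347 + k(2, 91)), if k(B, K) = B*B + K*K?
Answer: 1/6938 ≈ 0.00014413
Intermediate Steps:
k(B, K) = B**2 + K**2
1/(-1347 + k(2, 91)) = 1/(-1347 + (2**2 + 91**2)) = 1/(-1347 + (4 + 8281)) = 1/(-1347 + 8285) = 1/6938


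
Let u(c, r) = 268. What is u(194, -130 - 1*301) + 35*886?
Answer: 31278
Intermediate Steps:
u(194, -130 - 1*301) + 35*886 = 268 + 35*886 = 268 + 31010 = 31278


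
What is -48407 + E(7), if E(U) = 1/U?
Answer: -338848/7 ≈ -48407.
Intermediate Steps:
-48407 + E(7) = -48407 + 1/7 = -48407 + ⅐ = -338848/7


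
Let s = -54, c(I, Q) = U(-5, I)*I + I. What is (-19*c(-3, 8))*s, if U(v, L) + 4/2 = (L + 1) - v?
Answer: -6156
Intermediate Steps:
U(v, L) = -1 + L - v (U(v, L) = -2 + ((L + 1) - v) = -2 + ((1 + L) - v) = -2 + (1 + L - v) = -1 + L - v)
c(I, Q) = I + I*(4 + I) (c(I, Q) = (-1 + I - 1*(-5))*I + I = (-1 + I + 5)*I + I = (4 + I)*I + I = I*(4 + I) + I = I + I*(4 + I))
(-19*c(-3, 8))*s = -(-57)*(5 - 3)*(-54) = -(-57)*2*(-54) = -19*(-6)*(-54) = 114*(-54) = -6156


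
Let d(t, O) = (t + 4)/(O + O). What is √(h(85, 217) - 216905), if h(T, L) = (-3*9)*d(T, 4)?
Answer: I*√3475286/4 ≈ 466.05*I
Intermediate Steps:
d(t, O) = (4 + t)/(2*O) (d(t, O) = (4 + t)/((2*O)) = (4 + t)*(1/(2*O)) = (4 + t)/(2*O))
h(T, L) = -27/2 - 27*T/8 (h(T, L) = (-3*9)*((½)*(4 + T)/4) = -27*(4 + T)/(2*4) = -27*(½ + T/8) = -27/2 - 27*T/8)
√(h(85, 217) - 216905) = √((-27/2 - 27/8*85) - 216905) = √((-27/2 - 2295/8) - 216905) = √(-2403/8 - 216905) = √(-1737643/8) = I*√3475286/4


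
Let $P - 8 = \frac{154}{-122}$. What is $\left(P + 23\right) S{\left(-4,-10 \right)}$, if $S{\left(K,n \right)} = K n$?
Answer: $\frac{72560}{61} \approx 1189.5$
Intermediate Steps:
$P = \frac{411}{61}$ ($P = 8 + \frac{154}{-122} = 8 + 154 \left(- \frac{1}{122}\right) = 8 - \frac{77}{61} = \frac{411}{61} \approx 6.7377$)
$\left(P + 23\right) S{\left(-4,-10 \right)} = \left(\frac{411}{61} + 23\right) \left(\left(-4\right) \left(-10\right)\right) = \frac{1814}{61} \cdot 40 = \frac{72560}{61}$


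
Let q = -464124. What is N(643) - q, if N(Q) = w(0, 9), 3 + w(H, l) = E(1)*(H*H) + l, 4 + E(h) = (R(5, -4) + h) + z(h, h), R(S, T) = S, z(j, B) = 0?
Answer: 464130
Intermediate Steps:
E(h) = 1 + h (E(h) = -4 + ((5 + h) + 0) = -4 + (5 + h) = 1 + h)
w(H, l) = -3 + l + 2*H² (w(H, l) = -3 + ((1 + 1)*(H*H) + l) = -3 + (2*H² + l) = -3 + (l + 2*H²) = -3 + l + 2*H²)
N(Q) = 6 (N(Q) = -3 + 9 + 2*0² = -3 + 9 + 2*0 = -3 + 9 + 0 = 6)
N(643) - q = 6 - 1*(-464124) = 6 + 464124 = 464130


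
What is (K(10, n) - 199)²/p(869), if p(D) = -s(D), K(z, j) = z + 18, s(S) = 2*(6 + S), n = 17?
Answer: -29241/1750 ≈ -16.709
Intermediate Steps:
s(S) = 12 + 2*S
K(z, j) = 18 + z
p(D) = -12 - 2*D (p(D) = -(12 + 2*D) = -12 - 2*D)
(K(10, n) - 199)²/p(869) = ((18 + 10) - 199)²/(-12 - 2*869) = (28 - 199)²/(-12 - 1738) = (-171)²/(-1750) = 29241*(-1/1750) = -29241/1750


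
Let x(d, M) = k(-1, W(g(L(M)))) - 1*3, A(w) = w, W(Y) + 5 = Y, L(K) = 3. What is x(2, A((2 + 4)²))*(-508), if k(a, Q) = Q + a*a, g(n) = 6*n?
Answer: -5588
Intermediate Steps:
W(Y) = -5 + Y
k(a, Q) = Q + a²
x(d, M) = 11 (x(d, M) = ((-5 + 6*3) + (-1)²) - 1*3 = ((-5 + 18) + 1) - 3 = (13 + 1) - 3 = 14 - 3 = 11)
x(2, A((2 + 4)²))*(-508) = 11*(-508) = -5588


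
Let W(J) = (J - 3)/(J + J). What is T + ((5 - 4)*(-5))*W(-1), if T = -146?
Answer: -156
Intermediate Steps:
W(J) = (-3 + J)/(2*J) (W(J) = (-3 + J)/((2*J)) = (-3 + J)*(1/(2*J)) = (-3 + J)/(2*J))
T + ((5 - 4)*(-5))*W(-1) = -146 + ((5 - 4)*(-5))*((½)*(-3 - 1)/(-1)) = -146 + (1*(-5))*((½)*(-1)*(-4)) = -146 - 5*2 = -146 - 10 = -156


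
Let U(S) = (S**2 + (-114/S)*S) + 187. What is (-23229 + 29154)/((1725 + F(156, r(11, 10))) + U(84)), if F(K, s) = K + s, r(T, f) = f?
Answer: 1185/1804 ≈ 0.65687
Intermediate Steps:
U(S) = 73 + S**2 (U(S) = (S**2 - 114) + 187 = (-114 + S**2) + 187 = 73 + S**2)
(-23229 + 29154)/((1725 + F(156, r(11, 10))) + U(84)) = (-23229 + 29154)/((1725 + (156 + 10)) + (73 + 84**2)) = 5925/((1725 + 166) + (73 + 7056)) = 5925/(1891 + 7129) = 5925/9020 = 5925*(1/9020) = 1185/1804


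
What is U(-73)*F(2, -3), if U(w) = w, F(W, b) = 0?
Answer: 0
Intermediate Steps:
U(-73)*F(2, -3) = -73*0 = 0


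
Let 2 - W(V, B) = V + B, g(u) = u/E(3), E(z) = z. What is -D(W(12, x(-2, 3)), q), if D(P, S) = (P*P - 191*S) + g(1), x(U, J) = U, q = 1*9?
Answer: 4964/3 ≈ 1654.7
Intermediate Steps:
q = 9
g(u) = u/3
W(V, B) = 2 - B - V (W(V, B) = 2 - (V + B) = 2 - (B + V) = 2 + (-B - V) = 2 - B - V)
D(P, S) = ⅓ + P² - 191*S (D(P, S) = (P*P - 191*S) + (⅓)*1 = (P² - 191*S) + ⅓ = ⅓ + P² - 191*S)
-D(W(12, x(-2, 3)), q) = -(⅓ + (2 - 1*(-2) - 1*12)² - 191*9) = -(⅓ + (2 + 2 - 12)² - 1719) = -(⅓ + (-8)² - 1719) = -(⅓ + 64 - 1719) = -1*(-4964/3) = 4964/3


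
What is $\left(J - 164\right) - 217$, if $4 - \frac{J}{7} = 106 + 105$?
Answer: $-1830$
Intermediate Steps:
$J = -1449$ ($J = 28 - 7 \left(106 + 105\right) = 28 - 1477 = -1449$)
$\left(J - 164\right) - 217 = \left(-1449 - 164\right) - 217 = -1613 - 217 = -1830$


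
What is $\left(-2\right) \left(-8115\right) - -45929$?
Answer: $62159$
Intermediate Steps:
$\left(-2\right) \left(-8115\right) - -45929 = 16230 + 45929 = 62159$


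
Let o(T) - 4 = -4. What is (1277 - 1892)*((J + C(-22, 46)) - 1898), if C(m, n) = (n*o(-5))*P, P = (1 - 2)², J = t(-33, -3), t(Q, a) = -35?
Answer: 1188795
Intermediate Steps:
o(T) = 0 (o(T) = 4 - 4 = 0)
J = -35
P = 1 (P = (-1)² = 1)
C(m, n) = 0 (C(m, n) = (n*0)*1 = 0*1 = 0)
(1277 - 1892)*((J + C(-22, 46)) - 1898) = (1277 - 1892)*((-35 + 0) - 1898) = -615*(-35 - 1898) = -615*(-1933) = 1188795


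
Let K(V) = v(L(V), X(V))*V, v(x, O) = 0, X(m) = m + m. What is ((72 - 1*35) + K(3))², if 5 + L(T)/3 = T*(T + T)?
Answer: 1369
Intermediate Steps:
X(m) = 2*m
L(T) = -15 + 6*T² (L(T) = -15 + 3*(T*(T + T)) = -15 + 3*(T*(2*T)) = -15 + 3*(2*T²) = -15 + 6*T²)
K(V) = 0 (K(V) = 0*V = 0)
((72 - 1*35) + K(3))² = ((72 - 1*35) + 0)² = ((72 - 35) + 0)² = (37 + 0)² = 37² = 1369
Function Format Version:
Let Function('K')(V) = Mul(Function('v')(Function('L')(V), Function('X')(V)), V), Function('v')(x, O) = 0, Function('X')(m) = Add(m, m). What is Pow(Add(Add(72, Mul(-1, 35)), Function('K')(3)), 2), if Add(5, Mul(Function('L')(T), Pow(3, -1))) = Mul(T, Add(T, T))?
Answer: 1369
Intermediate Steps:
Function('X')(m) = Mul(2, m)
Function('L')(T) = Add(-15, Mul(6, Pow(T, 2))) (Function('L')(T) = Add(-15, Mul(3, Mul(T, Add(T, T)))) = Add(-15, Mul(3, Mul(T, Mul(2, T)))) = Add(-15, Mul(3, Mul(2, Pow(T, 2)))) = Add(-15, Mul(6, Pow(T, 2))))
Function('K')(V) = 0 (Function('K')(V) = Mul(0, V) = 0)
Pow(Add(Add(72, Mul(-1, 35)), Function('K')(3)), 2) = Pow(Add(Add(72, Mul(-1, 35)), 0), 2) = Pow(Add(Add(72, -35), 0), 2) = Pow(Add(37, 0), 2) = Pow(37, 2) = 1369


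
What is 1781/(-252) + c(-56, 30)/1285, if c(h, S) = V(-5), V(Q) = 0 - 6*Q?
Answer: -456205/64764 ≈ -7.0441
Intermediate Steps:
V(Q) = -6*Q (V(Q) = 0 - 6*Q = -6*Q)
c(h, S) = 30 (c(h, S) = -6*(-5) = 30)
1781/(-252) + c(-56, 30)/1285 = 1781/(-252) + 30/1285 = 1781*(-1/252) + 30*(1/1285) = -1781/252 + 6/257 = -456205/64764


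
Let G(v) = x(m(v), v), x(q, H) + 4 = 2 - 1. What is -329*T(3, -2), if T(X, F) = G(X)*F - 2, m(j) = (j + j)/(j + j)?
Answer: -1316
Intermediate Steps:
m(j) = 1 (m(j) = (2*j)/((2*j)) = (2*j)*(1/(2*j)) = 1)
x(q, H) = -3 (x(q, H) = -4 + (2 - 1) = -4 + 1 = -3)
G(v) = -3
T(X, F) = -2 - 3*F (T(X, F) = -3*F - 2 = -2 - 3*F)
-329*T(3, -2) = -329*(-2 - 3*(-2)) = -329*(-2 + 6) = -329*4 = -1316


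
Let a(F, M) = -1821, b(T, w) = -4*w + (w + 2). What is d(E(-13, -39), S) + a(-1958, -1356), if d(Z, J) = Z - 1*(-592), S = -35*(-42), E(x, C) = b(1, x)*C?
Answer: -2828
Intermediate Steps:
b(T, w) = 2 - 3*w (b(T, w) = -4*w + (2 + w) = 2 - 3*w)
E(x, C) = C*(2 - 3*x) (E(x, C) = (2 - 3*x)*C = C*(2 - 3*x))
S = 1470
d(Z, J) = 592 + Z (d(Z, J) = Z + 592 = 592 + Z)
d(E(-13, -39), S) + a(-1958, -1356) = (592 - 39*(2 - 3*(-13))) - 1821 = (592 - 39*(2 + 39)) - 1821 = (592 - 39*41) - 1821 = (592 - 1599) - 1821 = -1007 - 1821 = -2828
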